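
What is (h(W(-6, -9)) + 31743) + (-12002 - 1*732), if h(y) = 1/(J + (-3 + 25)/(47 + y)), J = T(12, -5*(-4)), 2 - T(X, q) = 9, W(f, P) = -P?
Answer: 3516637/185 ≈ 19009.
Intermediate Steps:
T(X, q) = -7 (T(X, q) = 2 - 1*9 = 2 - 9 = -7)
J = -7
h(y) = 1/(-7 + 22/(47 + y)) (h(y) = 1/(-7 + (-3 + 25)/(47 + y)) = 1/(-7 + 22/(47 + y)))
(h(W(-6, -9)) + 31743) + (-12002 - 1*732) = ((-47 - (-1)*(-9))/(307 + 7*(-1*(-9))) + 31743) + (-12002 - 1*732) = ((-47 - 1*9)/(307 + 7*9) + 31743) + (-12002 - 732) = ((-47 - 9)/(307 + 63) + 31743) - 12734 = (-56/370 + 31743) - 12734 = ((1/370)*(-56) + 31743) - 12734 = (-28/185 + 31743) - 12734 = 5872427/185 - 12734 = 3516637/185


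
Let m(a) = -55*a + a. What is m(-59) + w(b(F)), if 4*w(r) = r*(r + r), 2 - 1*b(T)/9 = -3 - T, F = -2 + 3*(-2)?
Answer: 7101/2 ≈ 3550.5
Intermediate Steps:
F = -8 (F = -2 - 6 = -8)
b(T) = 45 + 9*T (b(T) = 18 - 9*(-3 - T) = 18 + (27 + 9*T) = 45 + 9*T)
w(r) = r²/2 (w(r) = (r*(r + r))/4 = (r*(2*r))/4 = (2*r²)/4 = r²/2)
m(a) = -54*a
m(-59) + w(b(F)) = -54*(-59) + (45 + 9*(-8))²/2 = 3186 + (45 - 72)²/2 = 3186 + (½)*(-27)² = 3186 + (½)*729 = 3186 + 729/2 = 7101/2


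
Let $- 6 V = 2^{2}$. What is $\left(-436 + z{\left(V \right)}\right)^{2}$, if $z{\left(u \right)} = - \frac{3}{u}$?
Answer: $\frac{744769}{4} \approx 1.8619 \cdot 10^{5}$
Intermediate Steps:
$V = - \frac{2}{3}$ ($V = - \frac{2^{2}}{6} = \left(- \frac{1}{6}\right) 4 = - \frac{2}{3} \approx -0.66667$)
$\left(-436 + z{\left(V \right)}\right)^{2} = \left(-436 - \frac{3}{- \frac{2}{3}}\right)^{2} = \left(-436 - - \frac{9}{2}\right)^{2} = \left(-436 + \frac{9}{2}\right)^{2} = \left(- \frac{863}{2}\right)^{2} = \frac{744769}{4}$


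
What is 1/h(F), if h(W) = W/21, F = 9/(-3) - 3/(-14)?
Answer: -98/13 ≈ -7.5385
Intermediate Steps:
F = -39/14 (F = 9*(-1/3) - 3*(-1/14) = -3 + 3/14 = -39/14 ≈ -2.7857)
h(W) = W/21 (h(W) = W*(1/21) = W/21)
1/h(F) = 1/((1/21)*(-39/14)) = 1/(-13/98) = -98/13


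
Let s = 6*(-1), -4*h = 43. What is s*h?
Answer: 129/2 ≈ 64.500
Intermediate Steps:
h = -43/4 (h = -¼*43 = -43/4 ≈ -10.750)
s = -6
s*h = -6*(-43/4) = 129/2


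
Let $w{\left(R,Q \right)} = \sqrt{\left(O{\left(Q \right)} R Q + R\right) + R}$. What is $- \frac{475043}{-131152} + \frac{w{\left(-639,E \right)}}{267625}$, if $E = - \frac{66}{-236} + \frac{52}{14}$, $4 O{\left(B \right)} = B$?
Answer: $\frac{475043}{131152} + \frac{3 i \sqrt{1160254239}}{442116500} \approx 3.6221 + 0.00023113 i$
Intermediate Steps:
$O{\left(B \right)} = \frac{B}{4}$
$E = \frac{3299}{826}$ ($E = \left(-66\right) \left(- \frac{1}{236}\right) + 52 \cdot \frac{1}{14} = \frac{33}{118} + \frac{26}{7} = \frac{3299}{826} \approx 3.9939$)
$w{\left(R,Q \right)} = \sqrt{2 R + \frac{R Q^{2}}{4}}$ ($w{\left(R,Q \right)} = \sqrt{\left(\frac{Q}{4} R Q + R\right) + R} = \sqrt{\left(\frac{Q R}{4} Q + R\right) + R} = \sqrt{\left(\frac{R Q^{2}}{4} + R\right) + R} = \sqrt{\left(R + \frac{R Q^{2}}{4}\right) + R} = \sqrt{2 R + \frac{R Q^{2}}{4}}$)
$- \frac{475043}{-131152} + \frac{w{\left(-639,E \right)}}{267625} = - \frac{475043}{-131152} + \frac{\frac{1}{2} \sqrt{- 639 \left(8 + \left(\frac{3299}{826}\right)^{2}\right)}}{267625} = \left(-475043\right) \left(- \frac{1}{131152}\right) + \frac{\sqrt{- 639 \left(8 + \frac{10883401}{682276}\right)}}{2} \cdot \frac{1}{267625} = \frac{475043}{131152} + \frac{\sqrt{\left(-639\right) \frac{16341609}{682276}}}{2} \cdot \frac{1}{267625} = \frac{475043}{131152} + \frac{\sqrt{- \frac{10442288151}{682276}}}{2} \cdot \frac{1}{267625} = \frac{475043}{131152} + \frac{\frac{3}{826} i \sqrt{1160254239}}{2} \cdot \frac{1}{267625} = \frac{475043}{131152} + \frac{3 i \sqrt{1160254239}}{1652} \cdot \frac{1}{267625} = \frac{475043}{131152} + \frac{3 i \sqrt{1160254239}}{442116500}$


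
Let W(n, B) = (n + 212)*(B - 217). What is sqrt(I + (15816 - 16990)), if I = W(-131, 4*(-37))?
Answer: I*sqrt(30739) ≈ 175.33*I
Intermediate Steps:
W(n, B) = (-217 + B)*(212 + n) (W(n, B) = (212 + n)*(-217 + B) = (-217 + B)*(212 + n))
I = -29565 (I = -46004 - 217*(-131) + 212*(4*(-37)) + (4*(-37))*(-131) = -46004 + 28427 + 212*(-148) - 148*(-131) = -46004 + 28427 - 31376 + 19388 = -29565)
sqrt(I + (15816 - 16990)) = sqrt(-29565 + (15816 - 16990)) = sqrt(-29565 - 1174) = sqrt(-30739) = I*sqrt(30739)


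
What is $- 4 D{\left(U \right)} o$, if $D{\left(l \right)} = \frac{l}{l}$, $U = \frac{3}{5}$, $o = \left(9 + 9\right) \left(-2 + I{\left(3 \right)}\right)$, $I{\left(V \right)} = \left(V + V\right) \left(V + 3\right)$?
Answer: $-2448$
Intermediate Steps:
$I{\left(V \right)} = 2 V \left(3 + V\right)$
$o = 612$ ($o = \left(9 + 9\right) \left(-2 + 2 \cdot 3 \left(3 + 3\right)\right) = 18 \left(-2 + 2 \cdot 3 \cdot 6\right) = 18 \left(-2 + 36\right) = 18 \cdot 34 = 612$)
$U = \frac{3}{5}$ ($U = 3 \cdot \frac{1}{5} = \frac{3}{5} \approx 0.6$)
$D{\left(l \right)} = 1$
$- 4 D{\left(U \right)} o = \left(-4\right) 1 \cdot 612 = \left(-4\right) 612 = -2448$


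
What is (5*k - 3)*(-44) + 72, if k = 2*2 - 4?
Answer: 204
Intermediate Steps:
k = 0 (k = 4 - 4 = 0)
(5*k - 3)*(-44) + 72 = (5*0 - 3)*(-44) + 72 = (0 - 3)*(-44) + 72 = -3*(-44) + 72 = 132 + 72 = 204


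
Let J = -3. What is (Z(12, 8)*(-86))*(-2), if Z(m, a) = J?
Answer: -516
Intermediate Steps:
Z(m, a) = -3
(Z(12, 8)*(-86))*(-2) = -3*(-86)*(-2) = 258*(-2) = -516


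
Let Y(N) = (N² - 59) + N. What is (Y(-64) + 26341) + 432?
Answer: 30746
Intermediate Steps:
Y(N) = -59 + N + N² (Y(N) = (-59 + N²) + N = -59 + N + N²)
(Y(-64) + 26341) + 432 = ((-59 - 64 + (-64)²) + 26341) + 432 = ((-59 - 64 + 4096) + 26341) + 432 = (3973 + 26341) + 432 = 30314 + 432 = 30746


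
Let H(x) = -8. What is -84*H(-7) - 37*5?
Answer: 487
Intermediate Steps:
-84*H(-7) - 37*5 = -84*(-8) - 37*5 = 672 - 185 = 487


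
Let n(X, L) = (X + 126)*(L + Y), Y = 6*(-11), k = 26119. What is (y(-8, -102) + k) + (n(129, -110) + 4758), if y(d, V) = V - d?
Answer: -14097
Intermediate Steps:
Y = -66
n(X, L) = (-66 + L)*(126 + X) (n(X, L) = (X + 126)*(L - 66) = (126 + X)*(-66 + L) = (-66 + L)*(126 + X))
(y(-8, -102) + k) + (n(129, -110) + 4758) = ((-102 - 1*(-8)) + 26119) + ((-8316 - 66*129 + 126*(-110) - 110*129) + 4758) = ((-102 + 8) + 26119) + ((-8316 - 8514 - 13860 - 14190) + 4758) = (-94 + 26119) + (-44880 + 4758) = 26025 - 40122 = -14097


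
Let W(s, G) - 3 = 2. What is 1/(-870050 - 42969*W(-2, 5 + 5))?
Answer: -1/1084895 ≈ -9.2175e-7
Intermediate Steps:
W(s, G) = 5 (W(s, G) = 3 + 2 = 5)
1/(-870050 - 42969*W(-2, 5 + 5)) = 1/(-870050 - 42969*5) = 1/(-870050 - 214845) = 1/(-1084895) = -1/1084895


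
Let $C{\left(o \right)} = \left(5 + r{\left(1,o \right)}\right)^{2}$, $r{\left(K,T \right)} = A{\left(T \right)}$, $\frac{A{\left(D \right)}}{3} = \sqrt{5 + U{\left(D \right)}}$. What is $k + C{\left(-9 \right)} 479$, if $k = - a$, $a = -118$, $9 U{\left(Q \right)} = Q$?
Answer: $58077$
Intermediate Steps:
$U{\left(Q \right)} = \frac{Q}{9}$
$A{\left(D \right)} = 3 \sqrt{5 + \frac{D}{9}}$
$r{\left(K,T \right)} = \sqrt{45 + T}$
$k = 118$ ($k = \left(-1\right) \left(-118\right) = 118$)
$C{\left(o \right)} = \left(5 + \sqrt{45 + o}\right)^{2}$
$k + C{\left(-9 \right)} 479 = 118 + \left(5 + \sqrt{45 - 9}\right)^{2} \cdot 479 = 118 + \left(5 + \sqrt{36}\right)^{2} \cdot 479 = 118 + \left(5 + 6\right)^{2} \cdot 479 = 118 + 11^{2} \cdot 479 = 118 + 121 \cdot 479 = 118 + 57959 = 58077$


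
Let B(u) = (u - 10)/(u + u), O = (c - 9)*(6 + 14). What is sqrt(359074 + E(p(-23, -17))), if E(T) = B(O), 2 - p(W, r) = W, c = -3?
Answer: sqrt(51706731)/12 ≈ 599.23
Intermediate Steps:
p(W, r) = 2 - W
O = -240 (O = (-3 - 9)*(6 + 14) = -12*20 = -240)
B(u) = (-10 + u)/(2*u) (B(u) = (-10 + u)/((2*u)) = (-10 + u)*(1/(2*u)) = (-10 + u)/(2*u))
E(T) = 25/48 (E(T) = (1/2)*(-10 - 240)/(-240) = (1/2)*(-1/240)*(-250) = 25/48)
sqrt(359074 + E(p(-23, -17))) = sqrt(359074 + 25/48) = sqrt(17235577/48) = sqrt(51706731)/12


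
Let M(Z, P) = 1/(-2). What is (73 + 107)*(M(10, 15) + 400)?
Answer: 71910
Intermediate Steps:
M(Z, P) = -1/2
(73 + 107)*(M(10, 15) + 400) = (73 + 107)*(-1/2 + 400) = 180*(799/2) = 71910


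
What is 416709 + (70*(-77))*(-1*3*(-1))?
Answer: 400539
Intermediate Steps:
416709 + (70*(-77))*(-1*3*(-1)) = 416709 - (-16170)*(-1) = 416709 - 5390*3 = 416709 - 16170 = 400539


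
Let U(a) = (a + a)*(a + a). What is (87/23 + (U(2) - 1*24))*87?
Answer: -8439/23 ≈ -366.91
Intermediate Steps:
U(a) = 4*a**2 (U(a) = (2*a)*(2*a) = 4*a**2)
(87/23 + (U(2) - 1*24))*87 = (87/23 + (4*2**2 - 1*24))*87 = (87*(1/23) + (4*4 - 24))*87 = (87/23 + (16 - 24))*87 = (87/23 - 8)*87 = -97/23*87 = -8439/23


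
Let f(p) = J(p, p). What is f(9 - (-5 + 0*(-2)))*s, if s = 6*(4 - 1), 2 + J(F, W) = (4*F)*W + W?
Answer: 14328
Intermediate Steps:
J(F, W) = -2 + W + 4*F*W (J(F, W) = -2 + ((4*F)*W + W) = -2 + (4*F*W + W) = -2 + (W + 4*F*W) = -2 + W + 4*F*W)
f(p) = -2 + p + 4*p² (f(p) = -2 + p + 4*p*p = -2 + p + 4*p²)
s = 18 (s = 6*3 = 18)
f(9 - (-5 + 0*(-2)))*s = (-2 + (9 - (-5 + 0*(-2))) + 4*(9 - (-5 + 0*(-2)))²)*18 = (-2 + (9 - (-5 + 0)) + 4*(9 - (-5 + 0))²)*18 = (-2 + (9 - 1*(-5)) + 4*(9 - 1*(-5))²)*18 = (-2 + (9 + 5) + 4*(9 + 5)²)*18 = (-2 + 14 + 4*14²)*18 = (-2 + 14 + 4*196)*18 = (-2 + 14 + 784)*18 = 796*18 = 14328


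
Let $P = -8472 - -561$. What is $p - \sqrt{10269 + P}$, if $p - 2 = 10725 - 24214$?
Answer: $-13487 - 3 \sqrt{262} \approx -13536.0$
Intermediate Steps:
$P = -7911$ ($P = -8472 + 561 = -7911$)
$p = -13487$ ($p = 2 + \left(10725 - 24214\right) = 2 - 13489 = -13487$)
$p - \sqrt{10269 + P} = -13487 - \sqrt{10269 - 7911} = -13487 - \sqrt{2358} = -13487 - 3 \sqrt{262}$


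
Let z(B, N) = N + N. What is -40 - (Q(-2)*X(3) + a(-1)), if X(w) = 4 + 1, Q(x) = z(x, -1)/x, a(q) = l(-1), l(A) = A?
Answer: -44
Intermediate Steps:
z(B, N) = 2*N
a(q) = -1
Q(x) = -2/x (Q(x) = (2*(-1))/x = -2/x)
X(w) = 5
-40 - (Q(-2)*X(3) + a(-1)) = -40 - (-2/(-2)*5 - 1) = -40 - (-2*(-1/2)*5 - 1) = -40 - (1*5 - 1) = -40 - (5 - 1) = -40 - 1*4 = -40 - 4 = -44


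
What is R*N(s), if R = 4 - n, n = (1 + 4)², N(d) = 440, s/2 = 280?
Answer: -9240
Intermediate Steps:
s = 560 (s = 2*280 = 560)
n = 25 (n = 5² = 25)
R = -21 (R = 4 - 1*25 = 4 - 25 = -21)
R*N(s) = -21*440 = -9240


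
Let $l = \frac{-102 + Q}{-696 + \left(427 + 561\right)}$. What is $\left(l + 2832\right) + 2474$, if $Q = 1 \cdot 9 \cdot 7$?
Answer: $\frac{1549313}{292} \approx 5305.9$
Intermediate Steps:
$Q = 63$ ($Q = 9 \cdot 7 = 63$)
$l = - \frac{39}{292}$ ($l = \frac{-102 + 63}{-696 + \left(427 + 561\right)} = - \frac{39}{-696 + 988} = - \frac{39}{292} \approx -0.13356$)
$\left(l + 2832\right) + 2474 = \left(- \frac{39}{292} + 2832\right) + 2474 = \frac{826905}{292} + 2474 = \frac{1549313}{292}$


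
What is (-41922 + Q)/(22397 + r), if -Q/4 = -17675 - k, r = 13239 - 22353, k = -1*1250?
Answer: 23778/13283 ≈ 1.7901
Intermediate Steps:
k = -1250
r = -9114
Q = 65700 (Q = -4*(-17675 - 1*(-1250)) = -4*(-17675 + 1250) = -4*(-16425) = 65700)
(-41922 + Q)/(22397 + r) = (-41922 + 65700)/(22397 - 9114) = 23778/13283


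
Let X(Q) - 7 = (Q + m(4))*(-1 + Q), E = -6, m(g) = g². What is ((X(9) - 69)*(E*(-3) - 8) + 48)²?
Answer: 2039184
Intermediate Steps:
X(Q) = 7 + (-1 + Q)*(16 + Q) (X(Q) = 7 + (Q + 4²)*(-1 + Q) = 7 + (Q + 16)*(-1 + Q) = 7 + (16 + Q)*(-1 + Q) = 7 + (-1 + Q)*(16 + Q))
((X(9) - 69)*(E*(-3) - 8) + 48)² = (((-9 + 9² + 15*9) - 69)*(-6*(-3) - 8) + 48)² = (((-9 + 81 + 135) - 69)*(18 - 8) + 48)² = ((207 - 69)*10 + 48)² = (138*10 + 48)² = (1380 + 48)² = 1428² = 2039184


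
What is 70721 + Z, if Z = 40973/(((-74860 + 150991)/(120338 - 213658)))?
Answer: 1560460091/76131 ≈ 20497.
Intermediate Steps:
Z = -3823600360/76131 (Z = 40973/((76131/(-93320))) = 40973/((76131*(-1/93320))) = 40973/(-76131/93320) = 40973*(-93320/76131) = -3823600360/76131 ≈ -50224.)
70721 + Z = 70721 - 3823600360/76131 = 1560460091/76131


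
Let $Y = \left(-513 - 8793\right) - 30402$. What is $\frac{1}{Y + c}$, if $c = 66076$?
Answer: $\frac{1}{26368} \approx 3.7925 \cdot 10^{-5}$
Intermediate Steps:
$Y = -39708$ ($Y = -9306 - 30402 = -39708$)
$\frac{1}{Y + c} = \frac{1}{-39708 + 66076} = \frac{1}{26368}$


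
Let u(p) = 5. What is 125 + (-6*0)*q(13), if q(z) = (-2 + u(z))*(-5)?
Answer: 125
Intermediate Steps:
q(z) = -15 (q(z) = (-2 + 5)*(-5) = 3*(-5) = -15)
125 + (-6*0)*q(13) = 125 - 6*0*(-15) = 125 + 0*(-15) = 125 + 0 = 125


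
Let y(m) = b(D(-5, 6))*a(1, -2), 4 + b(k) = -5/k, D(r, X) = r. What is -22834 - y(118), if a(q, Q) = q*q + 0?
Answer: -22831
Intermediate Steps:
a(q, Q) = q² (a(q, Q) = q² + 0 = q²)
b(k) = -4 - 5/k
y(m) = -3 (y(m) = (-4 - 5/(-5))*1² = (-4 - 5*(-⅕))*1 = (-4 + 1)*1 = -3*1 = -3)
-22834 - y(118) = -22834 - 1*(-3) = -22834 + 3 = -22831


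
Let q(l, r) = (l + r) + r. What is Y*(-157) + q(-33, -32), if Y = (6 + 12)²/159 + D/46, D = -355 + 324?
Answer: -758511/2438 ≈ -311.12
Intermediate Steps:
D = -31
q(l, r) = l + 2*r
Y = 3325/2438 (Y = (6 + 12)²/159 - 31/46 = 18²*(1/159) - 31*1/46 = 324*(1/159) - 31/46 = 108/53 - 31/46 = 3325/2438 ≈ 1.3638)
Y*(-157) + q(-33, -32) = (3325/2438)*(-157) + (-33 + 2*(-32)) = -522025/2438 + (-33 - 64) = -522025/2438 - 97 = -758511/2438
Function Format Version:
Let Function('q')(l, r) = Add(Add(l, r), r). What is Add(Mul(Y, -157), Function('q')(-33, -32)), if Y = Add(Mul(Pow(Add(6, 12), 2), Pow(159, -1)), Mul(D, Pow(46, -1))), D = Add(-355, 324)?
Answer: Rational(-758511, 2438) ≈ -311.12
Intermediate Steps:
D = -31
Function('q')(l, r) = Add(l, Mul(2, r))
Y = Rational(3325, 2438) (Y = Add(Mul(Pow(Add(6, 12), 2), Pow(159, -1)), Mul(-31, Pow(46, -1))) = Add(Mul(Pow(18, 2), Rational(1, 159)), Mul(-31, Rational(1, 46))) = Add(Mul(324, Rational(1, 159)), Rational(-31, 46)) = Add(Rational(108, 53), Rational(-31, 46)) = Rational(3325, 2438) ≈ 1.3638)
Add(Mul(Y, -157), Function('q')(-33, -32)) = Add(Mul(Rational(3325, 2438), -157), Add(-33, Mul(2, -32))) = Add(Rational(-522025, 2438), Add(-33, -64)) = Add(Rational(-522025, 2438), -97) = Rational(-758511, 2438)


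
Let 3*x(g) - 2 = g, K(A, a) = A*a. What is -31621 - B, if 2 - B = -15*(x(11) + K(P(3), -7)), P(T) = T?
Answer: -31373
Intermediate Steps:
x(g) = ⅔ + g/3
B = -248 (B = 2 - (-15)*((⅔ + (⅓)*11) + 3*(-7)) = 2 - (-15)*((⅔ + 11/3) - 21) = 2 - (-15)*(13/3 - 21) = 2 - (-15)*(-50)/3 = 2 - 1*250 = 2 - 250 = -248)
-31621 - B = -31621 - 1*(-248) = -31621 + 248 = -31373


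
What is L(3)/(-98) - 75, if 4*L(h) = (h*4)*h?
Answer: -7359/98 ≈ -75.092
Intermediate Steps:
L(h) = h**2 (L(h) = ((h*4)*h)/4 = ((4*h)*h)/4 = (4*h**2)/4 = h**2)
L(3)/(-98) - 75 = 3**2/(-98) - 75 = -1/98*9 - 75 = -9/98 - 75 = -7359/98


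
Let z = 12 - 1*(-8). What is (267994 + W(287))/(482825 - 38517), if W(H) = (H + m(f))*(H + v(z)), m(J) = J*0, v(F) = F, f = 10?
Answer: 356103/444308 ≈ 0.80148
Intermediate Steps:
z = 20 (z = 12 + 8 = 20)
m(J) = 0
W(H) = H*(20 + H) (W(H) = (H + 0)*(H + 20) = H*(20 + H))
(267994 + W(287))/(482825 - 38517) = (267994 + 287*(20 + 287))/(482825 - 38517) = (267994 + 287*307)/444308 = (267994 + 88109)*(1/444308) = 356103*(1/444308) = 356103/444308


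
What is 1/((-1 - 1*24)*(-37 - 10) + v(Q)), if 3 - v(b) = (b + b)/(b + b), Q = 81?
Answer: 1/1177 ≈ 0.00084962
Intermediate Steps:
v(b) = 2 (v(b) = 3 - (b + b)/(b + b) = 3 - 2*b/(2*b) = 3 - 2*b*1/(2*b) = 3 - 1*1 = 3 - 1 = 2)
1/((-1 - 1*24)*(-37 - 10) + v(Q)) = 1/((-1 - 1*24)*(-37 - 10) + 2) = 1/((-1 - 24)*(-47) + 2) = 1/(-25*(-47) + 2) = 1/(1175 + 2) = 1/1177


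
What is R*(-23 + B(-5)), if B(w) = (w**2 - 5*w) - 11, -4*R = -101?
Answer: 404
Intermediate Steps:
R = 101/4 (R = -1/4*(-101) = 101/4 ≈ 25.250)
B(w) = -11 + w**2 - 5*w
R*(-23 + B(-5)) = 101*(-23 + (-11 + (-5)**2 - 5*(-5)))/4 = 101*(-23 + (-11 + 25 + 25))/4 = 101*(-23 + 39)/4 = (101/4)*16 = 404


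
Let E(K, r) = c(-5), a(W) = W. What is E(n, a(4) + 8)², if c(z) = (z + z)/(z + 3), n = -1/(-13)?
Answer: 25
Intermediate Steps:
n = 1/13 (n = -1*(-1/13) = 1/13 ≈ 0.076923)
c(z) = 2*z/(3 + z) (c(z) = (2*z)/(3 + z) = 2*z/(3 + z))
E(K, r) = 5 (E(K, r) = 2*(-5)/(3 - 5) = 2*(-5)/(-2) = 2*(-5)*(-½) = 5)
E(n, a(4) + 8)² = 5² = 25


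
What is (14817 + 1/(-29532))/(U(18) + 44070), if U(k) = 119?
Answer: 437575643/1304989548 ≈ 0.33531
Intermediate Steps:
(14817 + 1/(-29532))/(U(18) + 44070) = (14817 + 1/(-29532))/(119 + 44070) = (14817 - 1/29532)/44189 = (437575643/29532)*(1/44189) = 437575643/1304989548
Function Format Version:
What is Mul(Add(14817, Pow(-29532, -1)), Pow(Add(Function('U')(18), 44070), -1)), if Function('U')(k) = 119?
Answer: Rational(437575643, 1304989548) ≈ 0.33531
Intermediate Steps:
Mul(Add(14817, Pow(-29532, -1)), Pow(Add(Function('U')(18), 44070), -1)) = Mul(Add(14817, Pow(-29532, -1)), Pow(Add(119, 44070), -1)) = Mul(Add(14817, Rational(-1, 29532)), Pow(44189, -1)) = Mul(Rational(437575643, 29532), Rational(1, 44189)) = Rational(437575643, 1304989548)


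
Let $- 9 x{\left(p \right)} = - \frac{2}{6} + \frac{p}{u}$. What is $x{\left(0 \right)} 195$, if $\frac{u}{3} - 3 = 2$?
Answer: $\frac{65}{9} \approx 7.2222$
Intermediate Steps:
$u = 15$ ($u = 9 + 3 \cdot 2 = 9 + 6 = 15$)
$x{\left(p \right)} = \frac{1}{27} - \frac{p}{135}$ ($x{\left(p \right)} = - \frac{- \frac{2}{6} + \frac{p}{15}}{9} = - \frac{\left(-2\right) \frac{1}{6} + p \frac{1}{15}}{9} = - \frac{- \frac{1}{3} + \frac{p}{15}}{9} = \frac{1}{27} - \frac{p}{135}$)
$x{\left(0 \right)} 195 = \left(\frac{1}{27} - 0\right) 195 = \left(\frac{1}{27} + 0\right) 195 = \frac{1}{27} \cdot 195 = \frac{65}{9}$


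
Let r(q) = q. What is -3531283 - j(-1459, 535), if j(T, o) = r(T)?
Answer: -3529824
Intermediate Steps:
j(T, o) = T
-3531283 - j(-1459, 535) = -3531283 - 1*(-1459) = -3531283 + 1459 = -3529824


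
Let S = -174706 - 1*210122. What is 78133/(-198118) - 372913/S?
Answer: 21906505805/38120676852 ≈ 0.57466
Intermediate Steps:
S = -384828 (S = -174706 - 210122 = -384828)
78133/(-198118) - 372913/S = 78133/(-198118) - 372913/(-384828) = 78133*(-1/198118) - 372913*(-1/384828) = -78133/198118 + 372913/384828 = 21906505805/38120676852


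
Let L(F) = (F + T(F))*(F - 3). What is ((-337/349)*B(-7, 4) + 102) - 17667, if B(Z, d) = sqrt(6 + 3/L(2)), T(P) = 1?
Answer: -17565 - 337*sqrt(5)/349 ≈ -17567.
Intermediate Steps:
L(F) = (1 + F)*(-3 + F) (L(F) = (F + 1)*(F - 3) = (1 + F)*(-3 + F))
B(Z, d) = sqrt(5) (B(Z, d) = sqrt(6 + 3/(-3 + 2**2 - 2*2)) = sqrt(6 + 3/(-3 + 4 - 4)) = sqrt(6 + 3/(-3)) = sqrt(6 + 3*(-1/3)) = sqrt(6 - 1) = sqrt(5))
((-337/349)*B(-7, 4) + 102) - 17667 = ((-337/349)*sqrt(5) + 102) - 17667 = ((-337*1/349)*sqrt(5) + 102) - 17667 = (-337*sqrt(5)/349 + 102) - 17667 = (102 - 337*sqrt(5)/349) - 17667 = -17565 - 337*sqrt(5)/349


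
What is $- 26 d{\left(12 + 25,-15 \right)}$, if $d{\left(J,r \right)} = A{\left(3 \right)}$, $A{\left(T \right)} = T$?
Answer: $-78$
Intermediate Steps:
$d{\left(J,r \right)} = 3$
$- 26 d{\left(12 + 25,-15 \right)} = \left(-26\right) 3 = -78$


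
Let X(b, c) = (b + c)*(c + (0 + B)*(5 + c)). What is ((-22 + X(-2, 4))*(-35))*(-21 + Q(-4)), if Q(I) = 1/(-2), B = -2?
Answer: -37625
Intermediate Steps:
Q(I) = -½
X(b, c) = (-10 - c)*(b + c) (X(b, c) = (b + c)*(c + (0 - 2)*(5 + c)) = (b + c)*(c - 2*(5 + c)) = (b + c)*(c + (-10 - 2*c)) = (b + c)*(-10 - c) = (-10 - c)*(b + c))
((-22 + X(-2, 4))*(-35))*(-21 + Q(-4)) = ((-22 + (-1*4² - 10*(-2) - 10*4 - 1*(-2)*4))*(-35))*(-21 - ½) = ((-22 + (-1*16 + 20 - 40 + 8))*(-35))*(-43/2) = ((-22 + (-16 + 20 - 40 + 8))*(-35))*(-43/2) = ((-22 - 28)*(-35))*(-43/2) = -50*(-35)*(-43/2) = 1750*(-43/2) = -37625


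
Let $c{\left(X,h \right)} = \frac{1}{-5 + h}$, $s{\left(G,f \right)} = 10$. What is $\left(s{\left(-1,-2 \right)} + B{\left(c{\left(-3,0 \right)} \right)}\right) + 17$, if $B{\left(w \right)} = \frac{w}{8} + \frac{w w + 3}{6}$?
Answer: $\frac{16489}{600} \approx 27.482$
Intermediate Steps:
$B{\left(w \right)} = \frac{1}{2} + \frac{w^{2}}{6} + \frac{w}{8}$ ($B{\left(w \right)} = w \frac{1}{8} + \left(w^{2} + 3\right) \frac{1}{6} = \frac{w}{8} + \left(3 + w^{2}\right) \frac{1}{6} = \frac{w}{8} + \left(\frac{1}{2} + \frac{w^{2}}{6}\right) = \frac{1}{2} + \frac{w^{2}}{6} + \frac{w}{8}$)
$\left(s{\left(-1,-2 \right)} + B{\left(c{\left(-3,0 \right)} \right)}\right) + 17 = \left(10 + \left(\frac{1}{2} + \frac{\left(\frac{1}{-5 + 0}\right)^{2}}{6} + \frac{1}{8 \left(-5 + 0\right)}\right)\right) + 17 = \left(10 + \left(\frac{1}{2} + \frac{\left(\frac{1}{-5}\right)^{2}}{6} + \frac{1}{8 \left(-5\right)}\right)\right) + 17 = \left(10 + \left(\frac{1}{2} + \frac{\left(- \frac{1}{5}\right)^{2}}{6} + \frac{1}{8} \left(- \frac{1}{5}\right)\right)\right) + 17 = \left(10 + \left(\frac{1}{2} + \frac{1}{6} \cdot \frac{1}{25} - \frac{1}{40}\right)\right) + 17 = \left(10 + \left(\frac{1}{2} + \frac{1}{150} - \frac{1}{40}\right)\right) + 17 = \left(10 + \frac{289}{600}\right) + 17 = \frac{6289}{600} + 17 = \frac{16489}{600}$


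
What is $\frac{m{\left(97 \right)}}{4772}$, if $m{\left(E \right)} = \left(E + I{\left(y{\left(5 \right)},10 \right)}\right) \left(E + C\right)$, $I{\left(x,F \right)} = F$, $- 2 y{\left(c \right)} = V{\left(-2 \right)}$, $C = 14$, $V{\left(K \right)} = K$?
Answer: $\frac{11877}{4772} \approx 2.4889$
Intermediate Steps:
$y{\left(c \right)} = 1$ ($y{\left(c \right)} = \left(- \frac{1}{2}\right) \left(-2\right) = 1$)
$m{\left(E \right)} = \left(10 + E\right) \left(14 + E\right)$ ($m{\left(E \right)} = \left(E + 10\right) \left(E + 14\right) = \left(10 + E\right) \left(14 + E\right)$)
$\frac{m{\left(97 \right)}}{4772} = \frac{140 + 97^{2} + 24 \cdot 97}{4772} = \left(140 + 9409 + 2328\right) \frac{1}{4772} = 11877 \cdot \frac{1}{4772} = \frac{11877}{4772}$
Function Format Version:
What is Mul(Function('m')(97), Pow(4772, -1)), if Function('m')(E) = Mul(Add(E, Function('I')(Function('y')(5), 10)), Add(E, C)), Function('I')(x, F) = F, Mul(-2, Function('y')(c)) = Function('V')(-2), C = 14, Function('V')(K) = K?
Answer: Rational(11877, 4772) ≈ 2.4889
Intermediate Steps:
Function('y')(c) = 1 (Function('y')(c) = Mul(Rational(-1, 2), -2) = 1)
Function('m')(E) = Mul(Add(10, E), Add(14, E)) (Function('m')(E) = Mul(Add(E, 10), Add(E, 14)) = Mul(Add(10, E), Add(14, E)))
Mul(Function('m')(97), Pow(4772, -1)) = Mul(Add(140, Pow(97, 2), Mul(24, 97)), Pow(4772, -1)) = Mul(Add(140, 9409, 2328), Rational(1, 4772)) = Mul(11877, Rational(1, 4772)) = Rational(11877, 4772)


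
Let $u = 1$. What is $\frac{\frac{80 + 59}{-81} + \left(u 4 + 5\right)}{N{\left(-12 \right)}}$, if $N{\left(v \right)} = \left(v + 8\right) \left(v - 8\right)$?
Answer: $\frac{59}{648} \approx 0.091049$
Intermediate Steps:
$N{\left(v \right)} = \left(-8 + v\right) \left(8 + v\right)$ ($N{\left(v \right)} = \left(8 + v\right) \left(-8 + v\right) = \left(-8 + v\right) \left(8 + v\right)$)
$\frac{\frac{80 + 59}{-81} + \left(u 4 + 5\right)}{N{\left(-12 \right)}} = \frac{\frac{80 + 59}{-81} + \left(1 \cdot 4 + 5\right)}{-64 + \left(-12\right)^{2}} = \frac{139 \left(- \frac{1}{81}\right) + \left(4 + 5\right)}{-64 + 144} = \frac{- \frac{139}{81} + 9}{80} = \frac{1}{80} \cdot \frac{590}{81} = \frac{59}{648}$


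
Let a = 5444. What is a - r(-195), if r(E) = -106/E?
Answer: 1061474/195 ≈ 5443.5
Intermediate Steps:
a - r(-195) = 5444 - (-106)/(-195) = 5444 - (-106)*(-1)/195 = 5444 - 1*106/195 = 5444 - 106/195 = 1061474/195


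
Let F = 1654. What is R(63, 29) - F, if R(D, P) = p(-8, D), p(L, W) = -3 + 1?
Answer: -1656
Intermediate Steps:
p(L, W) = -2
R(D, P) = -2
R(63, 29) - F = -2 - 1*1654 = -2 - 1654 = -1656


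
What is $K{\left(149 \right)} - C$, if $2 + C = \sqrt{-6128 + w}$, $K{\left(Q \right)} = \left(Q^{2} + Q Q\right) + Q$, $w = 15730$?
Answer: $44553 - \sqrt{9602} \approx 44455.0$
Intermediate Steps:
$K{\left(Q \right)} = Q + 2 Q^{2}$ ($K{\left(Q \right)} = \left(Q^{2} + Q^{2}\right) + Q = 2 Q^{2} + Q = Q + 2 Q^{2}$)
$C = -2 + \sqrt{9602}$ ($C = -2 + \sqrt{-6128 + 15730} = -2 + \sqrt{9602} \approx 95.99$)
$K{\left(149 \right)} - C = 149 \left(1 + 2 \cdot 149\right) - \left(-2 + \sqrt{9602}\right) = 149 \left(1 + 298\right) + \left(2 - \sqrt{9602}\right) = 149 \cdot 299 + \left(2 - \sqrt{9602}\right) = 44551 + \left(2 - \sqrt{9602}\right) = 44553 - \sqrt{9602}$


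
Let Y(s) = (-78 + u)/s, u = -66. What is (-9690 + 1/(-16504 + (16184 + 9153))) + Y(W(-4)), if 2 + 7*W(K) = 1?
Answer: -76688105/8833 ≈ -8682.0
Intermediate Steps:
W(K) = -⅐ (W(K) = -2/7 + (⅐)*1 = -2/7 + ⅐ = -⅐)
Y(s) = -144/s (Y(s) = (-78 - 66)/s = -144/s)
(-9690 + 1/(-16504 + (16184 + 9153))) + Y(W(-4)) = (-9690 + 1/(-16504 + (16184 + 9153))) - 144/(-⅐) = (-9690 + 1/(-16504 + 25337)) - 144*(-7) = (-9690 + 1/8833) + 1008 = -85591769/8833 + 1008 = -76688105/8833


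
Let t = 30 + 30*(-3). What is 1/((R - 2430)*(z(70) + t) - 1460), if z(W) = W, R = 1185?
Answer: -1/13910 ≈ -7.1891e-5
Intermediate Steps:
t = -60 (t = 30 - 90 = -60)
1/((R - 2430)*(z(70) + t) - 1460) = 1/((1185 - 2430)*(70 - 60) - 1460) = 1/(-1245*10 - 1460) = 1/(-12450 - 1460) = 1/(-13910) = -1/13910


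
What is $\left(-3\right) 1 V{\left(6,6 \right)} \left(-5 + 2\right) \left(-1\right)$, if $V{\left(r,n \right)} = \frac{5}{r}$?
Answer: $- \frac{15}{2} \approx -7.5$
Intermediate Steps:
$\left(-3\right) 1 V{\left(6,6 \right)} \left(-5 + 2\right) \left(-1\right) = \left(-3\right) 1 \cdot \frac{5}{6} \left(-5 + 2\right) \left(-1\right) = - 3 \cdot 5 \cdot \frac{1}{6} \left(\left(-3\right) \left(-1\right)\right) = \left(-3\right) \frac{5}{6} \cdot 3 = \left(- \frac{5}{2}\right) 3 = - \frac{15}{2}$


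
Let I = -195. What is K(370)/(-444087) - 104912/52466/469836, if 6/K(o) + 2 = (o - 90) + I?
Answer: -55762181764/12619376603578143 ≈ -4.4188e-6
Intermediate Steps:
K(o) = 6/(-287 + o) (K(o) = 6/(-2 + ((o - 90) - 195)) = 6/(-2 + ((-90 + o) - 195)) = 6/(-2 + (-285 + o)) = 6/(-287 + o))
K(370)/(-444087) - 104912/52466/469836 = (6/(-287 + 370))/(-444087) - 104912/52466/469836 = (6/83)*(-1/444087) - 104912*1/52466*(1/469836) = (6*(1/83))*(-1/444087) - 52456/26233*1/469836 = (6/83)*(-1/444087) - 13114/3081301947 = -2/12286407 - 13114/3081301947 = -55762181764/12619376603578143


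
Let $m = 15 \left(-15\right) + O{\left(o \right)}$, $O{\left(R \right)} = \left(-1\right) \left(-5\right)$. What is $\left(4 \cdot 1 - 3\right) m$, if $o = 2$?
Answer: $-220$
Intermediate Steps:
$O{\left(R \right)} = 5$
$m = -220$ ($m = 15 \left(-15\right) + 5 = -225 + 5 = -220$)
$\left(4 \cdot 1 - 3\right) m = \left(4 \cdot 1 - 3\right) \left(-220\right) = \left(4 - 3\right) \left(-220\right) = 1 \left(-220\right) = -220$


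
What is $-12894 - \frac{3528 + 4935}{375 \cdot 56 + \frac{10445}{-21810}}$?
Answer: $- \frac{90855859080}{7046147} \approx -12894.0$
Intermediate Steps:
$-12894 - \frac{3528 + 4935}{375 \cdot 56 + \frac{10445}{-21810}} = -12894 - \frac{8463}{21000 + 10445 \left(- \frac{1}{21810}\right)} = -12894 - \frac{8463}{21000 - \frac{2089}{4362}} = -12894 - \frac{8463}{\frac{91599911}{4362}} = -12894 - 8463 \cdot \frac{4362}{91599911} = -12894 - \frac{2839662}{7046147} = - \frac{90855859080}{7046147}$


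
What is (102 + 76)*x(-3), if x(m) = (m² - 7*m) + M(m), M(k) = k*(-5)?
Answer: 8010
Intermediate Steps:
M(k) = -5*k
x(m) = m² - 12*m (x(m) = (m² - 7*m) - 5*m = m² - 12*m)
(102 + 76)*x(-3) = (102 + 76)*(-3*(-12 - 3)) = 178*(-3*(-15)) = 178*45 = 8010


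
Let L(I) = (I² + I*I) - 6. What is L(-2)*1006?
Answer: 2012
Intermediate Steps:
L(I) = -6 + 2*I² (L(I) = (I² + I²) - 6 = 2*I² - 6 = -6 + 2*I²)
L(-2)*1006 = (-6 + 2*(-2)²)*1006 = (-6 + 2*4)*1006 = (-6 + 8)*1006 = 2*1006 = 2012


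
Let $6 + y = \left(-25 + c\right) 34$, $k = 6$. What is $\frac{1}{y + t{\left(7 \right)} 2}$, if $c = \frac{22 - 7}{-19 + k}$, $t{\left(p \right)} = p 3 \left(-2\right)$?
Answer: $- \frac{13}{12730} \approx -0.0010212$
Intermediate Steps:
$t{\left(p \right)} = - 6 p$ ($t{\left(p \right)} = 3 p \left(-2\right) = - 6 p$)
$c = - \frac{15}{13}$ ($c = \frac{22 - 7}{-19 + 6} = \frac{15}{-13} = 15 \left(- \frac{1}{13}\right) = - \frac{15}{13} \approx -1.1538$)
$y = - \frac{11638}{13}$ ($y = -6 + \left(-25 - \frac{15}{13}\right) 34 = -6 - \frac{11560}{13} = - \frac{11638}{13} \approx -895.23$)
$\frac{1}{y + t{\left(7 \right)} 2} = \frac{1}{- \frac{11638}{13} + \left(-6\right) 7 \cdot 2} = \frac{1}{- \frac{11638}{13} - 84} = \frac{1}{- \frac{12730}{13}} = - \frac{13}{12730}$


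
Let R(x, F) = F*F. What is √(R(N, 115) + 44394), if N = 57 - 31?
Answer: √57619 ≈ 240.04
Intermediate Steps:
N = 26
R(x, F) = F²
√(R(N, 115) + 44394) = √(115² + 44394) = √(13225 + 44394) = √57619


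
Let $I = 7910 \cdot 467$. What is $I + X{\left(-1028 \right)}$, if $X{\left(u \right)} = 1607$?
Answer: $3695577$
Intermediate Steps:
$I = 3693970$
$I + X{\left(-1028 \right)} = 3693970 + 1607 = 3695577$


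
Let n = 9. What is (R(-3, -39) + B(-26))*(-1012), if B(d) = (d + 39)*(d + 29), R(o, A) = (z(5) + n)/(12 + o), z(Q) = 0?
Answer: -40480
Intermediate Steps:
R(o, A) = 9/(12 + o) (R(o, A) = (0 + 9)/(12 + o) = 9/(12 + o))
B(d) = (29 + d)*(39 + d) (B(d) = (39 + d)*(29 + d) = (29 + d)*(39 + d))
(R(-3, -39) + B(-26))*(-1012) = (9/(12 - 3) + (1131 + (-26)**2 + 68*(-26)))*(-1012) = (9/9 + (1131 + 676 - 1768))*(-1012) = (9*(1/9) + 39)*(-1012) = (1 + 39)*(-1012) = 40*(-1012) = -40480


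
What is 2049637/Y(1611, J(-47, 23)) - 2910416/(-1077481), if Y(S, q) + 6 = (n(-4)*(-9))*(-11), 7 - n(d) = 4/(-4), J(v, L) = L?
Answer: 2210732511373/846900066 ≈ 2610.4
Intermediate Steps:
n(d) = 8 (n(d) = 7 - 4/(-4) = 7 - 4*(-1)/4 = 7 - 1*(-1) = 7 + 1 = 8)
Y(S, q) = 786 (Y(S, q) = -6 + (8*(-9))*(-11) = -6 - 72*(-11) = -6 + 792 = 786)
2049637/Y(1611, J(-47, 23)) - 2910416/(-1077481) = 2049637/786 - 2910416/(-1077481) = 2049637*(1/786) - 2910416*(-1/1077481) = 2049637/786 + 2910416/1077481 = 2210732511373/846900066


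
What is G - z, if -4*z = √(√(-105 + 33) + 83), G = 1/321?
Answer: 1/321 + √(83 + 6*I*√2)/4 ≈ 2.2837 + 0.11627*I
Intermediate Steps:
G = 1/321 ≈ 0.0031153
z = -√(83 + 6*I*√2)/4 (z = -√(√(-105 + 33) + 83)/4 = -√(√(-72) + 83)/4 = -√(6*I*√2 + 83)/4 = -√(83 + 6*I*√2)/4 ≈ -2.2806 - 0.11627*I)
G - z = 1/321 - (-1)*√(83 + 6*I*√2)/4 = 1/321 + √(83 + 6*I*√2)/4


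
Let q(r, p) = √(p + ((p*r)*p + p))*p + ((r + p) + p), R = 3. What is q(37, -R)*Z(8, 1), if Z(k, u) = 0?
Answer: 0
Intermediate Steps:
q(r, p) = r + 2*p + p*√(2*p + r*p²) (q(r, p) = √(p + (r*p² + p))*p + ((p + r) + p) = √(p + (p + r*p²))*p + (r + 2*p) = √(2*p + r*p²)*p + (r + 2*p) = p*√(2*p + r*p²) + (r + 2*p) = r + 2*p + p*√(2*p + r*p²))
q(37, -R)*Z(8, 1) = (37 + 2*(-1*3) + (-1*3)*√((-1*3)*(2 - 1*3*37)))*0 = (37 + 2*(-3) - 3*√327)*0 = (37 - 6 - 3*√327)*0 = (31 - 3*√327)*0 = 0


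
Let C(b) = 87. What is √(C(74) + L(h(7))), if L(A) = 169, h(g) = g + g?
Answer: 16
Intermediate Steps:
h(g) = 2*g
√(C(74) + L(h(7))) = √(87 + 169) = √256 = 16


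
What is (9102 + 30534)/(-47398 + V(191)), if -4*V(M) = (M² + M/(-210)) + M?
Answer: -33294240/47515249 ≈ -0.70071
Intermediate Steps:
V(M) = -209*M/840 - M²/4 (V(M) = -((M² + M/(-210)) + M)/4 = -((M² - M/210) + M)/4 = -(M² + 209*M/210)/4 = -209*M/840 - M²/4)
(9102 + 30534)/(-47398 + V(191)) = (9102 + 30534)/(-47398 - 1/840*191*(209 + 210*191)) = 39636/(-47398 - 1/840*191*(209 + 40110)) = 39636/(-47398 - 1/840*191*40319) = 39636/(-47398 - 7700929/840) = 39636/(-47515249/840) = 39636*(-840/47515249) = -33294240/47515249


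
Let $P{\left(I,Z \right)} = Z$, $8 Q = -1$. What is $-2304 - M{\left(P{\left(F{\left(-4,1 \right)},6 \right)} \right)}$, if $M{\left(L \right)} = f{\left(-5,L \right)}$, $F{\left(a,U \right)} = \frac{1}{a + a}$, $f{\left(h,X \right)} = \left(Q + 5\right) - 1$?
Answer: $- \frac{18463}{8} \approx -2307.9$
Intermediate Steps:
$Q = - \frac{1}{8}$ ($Q = \frac{1}{8} \left(-1\right) = - \frac{1}{8} \approx -0.125$)
$f{\left(h,X \right)} = \frac{31}{8}$ ($f{\left(h,X \right)} = \left(- \frac{1}{8} + 5\right) - 1 = \frac{39}{8} - 1 = \frac{31}{8}$)
$F{\left(a,U \right)} = \frac{1}{2 a}$
$M{\left(L \right)} = \frac{31}{8}$
$-2304 - M{\left(P{\left(F{\left(-4,1 \right)},6 \right)} \right)} = -2304 - \frac{31}{8} = - \frac{18463}{8}$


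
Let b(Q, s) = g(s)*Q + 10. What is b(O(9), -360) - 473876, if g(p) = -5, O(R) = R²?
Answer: -474271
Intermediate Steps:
b(Q, s) = 10 - 5*Q (b(Q, s) = -5*Q + 10 = 10 - 5*Q)
b(O(9), -360) - 473876 = (10 - 5*9²) - 473876 = (10 - 5*81) - 473876 = (10 - 405) - 473876 = -395 - 473876 = -474271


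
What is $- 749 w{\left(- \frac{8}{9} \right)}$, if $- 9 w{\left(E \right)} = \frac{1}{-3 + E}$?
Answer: $- \frac{107}{5} \approx -21.4$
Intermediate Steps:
$w{\left(E \right)} = - \frac{1}{9 \left(-3 + E\right)}$
$- 749 w{\left(- \frac{8}{9} \right)} = - 749 \left(- \frac{1}{-27 + 9 \left(- \frac{8}{9}\right)}\right) = - 749 \left(- \frac{1}{-27 - 8}\right) = - 749 \left(- \frac{1}{-35}\right) = - 749 \left(\left(-1\right) \left(- \frac{1}{35}\right)\right) = \left(-749\right) \frac{1}{35} = - \frac{107}{5}$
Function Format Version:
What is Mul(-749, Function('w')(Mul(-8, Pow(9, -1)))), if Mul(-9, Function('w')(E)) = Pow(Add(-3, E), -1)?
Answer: Rational(-107, 5) ≈ -21.400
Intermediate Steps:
Function('w')(E) = Mul(Rational(-1, 9), Pow(Add(-3, E), -1))
Mul(-749, Function('w')(Mul(-8, Pow(9, -1)))) = Mul(-749, Mul(-1, Pow(Add(-27, Mul(9, Mul(-8, Pow(9, -1)))), -1))) = Mul(-749, Mul(-1, Pow(Add(-27, Mul(9, Mul(-8, Rational(1, 9)))), -1))) = Mul(-749, Mul(-1, Pow(Add(-27, Mul(9, Rational(-8, 9))), -1))) = Mul(-749, Mul(-1, Pow(Add(-27, -8), -1))) = Mul(-749, Mul(-1, Pow(-35, -1))) = Mul(-749, Mul(-1, Rational(-1, 35))) = Mul(-749, Rational(1, 35)) = Rational(-107, 5)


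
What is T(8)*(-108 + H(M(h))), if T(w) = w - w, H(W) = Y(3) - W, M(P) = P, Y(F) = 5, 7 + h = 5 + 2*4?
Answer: 0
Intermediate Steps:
h = 6 (h = -7 + (5 + 2*4) = -7 + (5 + 8) = -7 + 13 = 6)
H(W) = 5 - W
T(w) = 0
T(8)*(-108 + H(M(h))) = 0*(-108 + (5 - 1*6)) = 0*(-108 + (5 - 6)) = 0*(-108 - 1) = 0*(-109) = 0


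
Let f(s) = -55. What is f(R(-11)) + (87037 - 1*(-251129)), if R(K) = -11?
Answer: 338111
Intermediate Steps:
f(R(-11)) + (87037 - 1*(-251129)) = -55 + (87037 - 1*(-251129)) = -55 + (87037 + 251129) = -55 + 338166 = 338111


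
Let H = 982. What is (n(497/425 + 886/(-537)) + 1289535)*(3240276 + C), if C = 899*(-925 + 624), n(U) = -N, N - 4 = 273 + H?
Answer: 3825763606852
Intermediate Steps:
N = 1259 (N = 4 + (273 + 982) = 4 + 1255 = 1259)
n(U) = -1259 (n(U) = -1*1259 = -1259)
C = -270599 (C = 899*(-301) = -270599)
(n(497/425 + 886/(-537)) + 1289535)*(3240276 + C) = (-1259 + 1289535)*(3240276 - 270599) = 1288276*2969677 = 3825763606852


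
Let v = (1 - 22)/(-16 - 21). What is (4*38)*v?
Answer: 3192/37 ≈ 86.270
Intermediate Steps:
v = 21/37 (v = -21/(-37) = -21*(-1/37) = 21/37 ≈ 0.56757)
(4*38)*v = (4*38)*(21/37) = 152*(21/37) = 3192/37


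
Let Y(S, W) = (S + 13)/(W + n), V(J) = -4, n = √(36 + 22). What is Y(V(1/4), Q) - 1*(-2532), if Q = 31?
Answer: 762225/301 - 3*√58/301 ≈ 2532.2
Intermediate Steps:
n = √58 ≈ 7.6158
Y(S, W) = (13 + S)/(W + √58) (Y(S, W) = (S + 13)/(W + √58) = (13 + S)/(W + √58))
Y(V(1/4), Q) - 1*(-2532) = (13 - 4)/(31 + √58) - 1*(-2532) = 9/(31 + √58) + 2532 = 2532 + 9/(31 + √58)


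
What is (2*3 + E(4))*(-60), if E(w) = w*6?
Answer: -1800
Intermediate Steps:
E(w) = 6*w
(2*3 + E(4))*(-60) = (2*3 + 6*4)*(-60) = (6 + 24)*(-60) = 30*(-60) = -1800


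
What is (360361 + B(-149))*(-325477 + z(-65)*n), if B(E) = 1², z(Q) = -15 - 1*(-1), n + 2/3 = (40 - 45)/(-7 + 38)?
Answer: -10907538998446/93 ≈ -1.1729e+11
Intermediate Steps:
n = -77/93 (n = -⅔ + (40 - 45)/(-7 + 38) = -⅔ - 5/31 = -77/93 ≈ -0.82796)
z(Q) = -14 (z(Q) = -15 + 1 = -14)
B(E) = 1
(360361 + B(-149))*(-325477 + z(-65)*n) = (360361 + 1)*(-325477 - 14*(-77/93)) = 360362*(-325477 + 1078/93) = 360362*(-30268283/93) = -10907538998446/93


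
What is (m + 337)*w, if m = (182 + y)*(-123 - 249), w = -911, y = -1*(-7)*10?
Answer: 85093777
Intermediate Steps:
y = 70 (y = 7*10 = 70)
m = -93744 (m = (182 + 70)*(-123 - 249) = 252*(-372) = -93744)
(m + 337)*w = (-93744 + 337)*(-911) = -93407*(-911) = 85093777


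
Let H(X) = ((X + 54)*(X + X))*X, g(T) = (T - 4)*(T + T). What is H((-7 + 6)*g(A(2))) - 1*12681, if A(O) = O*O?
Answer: -12681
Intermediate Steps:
A(O) = O²
g(T) = 2*T*(-4 + T) (g(T) = (-4 + T)*(2*T) = 2*T*(-4 + T))
H(X) = 2*X²*(54 + X) (H(X) = ((54 + X)*(2*X))*X = (2*X*(54 + X))*X = 2*X²*(54 + X))
H((-7 + 6)*g(A(2))) - 1*12681 = 2*((-7 + 6)*(2*2²*(-4 + 2²)))²*(54 + (-7 + 6)*(2*2²*(-4 + 2²))) - 1*12681 = 2*(-2*4*(-4 + 4))²*(54 - 2*4*(-4 + 4)) - 12681 = 2*(-2*4*0)²*(54 - 2*4*0) - 12681 = 2*(-1*0)²*(54 - 1*0) - 12681 = 2*0²*(54 + 0) - 12681 = 2*0*54 - 12681 = 0 - 12681 = -12681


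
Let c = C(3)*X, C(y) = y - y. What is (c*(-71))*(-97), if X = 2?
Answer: 0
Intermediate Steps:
C(y) = 0
c = 0 (c = 0*2 = 0)
(c*(-71))*(-97) = (0*(-71))*(-97) = 0*(-97) = 0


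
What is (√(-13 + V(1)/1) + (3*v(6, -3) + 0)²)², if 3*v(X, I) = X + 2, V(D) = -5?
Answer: 4078 + 384*I*√2 ≈ 4078.0 + 543.06*I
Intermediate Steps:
v(X, I) = ⅔ + X/3 (v(X, I) = (X + 2)/3 = (2 + X)/3 = ⅔ + X/3)
(√(-13 + V(1)/1) + (3*v(6, -3) + 0)²)² = (√(-13 - 5/1) + (3*(⅔ + (⅓)*6) + 0)²)² = (√(-13 - 5*1) + (3*(⅔ + 2) + 0)²)² = (√(-13 - 5) + (3*(8/3) + 0)²)² = (√(-18) + (8 + 0)²)² = (3*I*√2 + 8²)² = (3*I*√2 + 64)² = (64 + 3*I*√2)²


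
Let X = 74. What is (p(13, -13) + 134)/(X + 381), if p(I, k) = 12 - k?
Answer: 159/455 ≈ 0.34945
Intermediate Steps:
(p(13, -13) + 134)/(X + 381) = ((12 - 1*(-13)) + 134)/(74 + 381) = ((12 + 13) + 134)/455 = (25 + 134)*(1/455) = 159*(1/455) = 159/455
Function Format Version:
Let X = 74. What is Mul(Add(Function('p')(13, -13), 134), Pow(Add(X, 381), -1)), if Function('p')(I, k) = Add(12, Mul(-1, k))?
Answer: Rational(159, 455) ≈ 0.34945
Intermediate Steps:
Mul(Add(Function('p')(13, -13), 134), Pow(Add(X, 381), -1)) = Mul(Add(Add(12, Mul(-1, -13)), 134), Pow(Add(74, 381), -1)) = Mul(Add(Add(12, 13), 134), Pow(455, -1)) = Mul(Add(25, 134), Rational(1, 455)) = Mul(159, Rational(1, 455)) = Rational(159, 455)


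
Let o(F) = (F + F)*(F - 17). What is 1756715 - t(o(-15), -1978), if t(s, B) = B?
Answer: 1758693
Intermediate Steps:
o(F) = 2*F*(-17 + F) (o(F) = (2*F)*(-17 + F) = 2*F*(-17 + F))
1756715 - t(o(-15), -1978) = 1756715 - 1*(-1978) = 1756715 + 1978 = 1758693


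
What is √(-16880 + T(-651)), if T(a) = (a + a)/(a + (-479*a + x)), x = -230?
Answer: 19*I*√1130266595414/155474 ≈ 129.92*I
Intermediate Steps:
T(a) = 2*a/(-230 - 478*a) (T(a) = (a + a)/(a + (-479*a - 230)) = (2*a)/(a + (-230 - 479*a)) = (2*a)/(-230 - 478*a) = 2*a/(-230 - 478*a))
√(-16880 + T(-651)) = √(-16880 - 1*(-651)/(115 + 239*(-651))) = √(-16880 - 1*(-651)/(115 - 155589)) = √(-16880 - 1*(-651)/(-155474)) = √(-16880 - 1*(-651)*(-1/155474)) = √(-16880 - 651/155474) = √(-2624401771/155474) = 19*I*√1130266595414/155474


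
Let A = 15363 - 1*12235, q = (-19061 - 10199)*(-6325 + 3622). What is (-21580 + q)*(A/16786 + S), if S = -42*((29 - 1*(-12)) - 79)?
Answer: 1059260229214400/8393 ≈ 1.2621e+11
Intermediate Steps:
q = 79089780 (q = -29260*(-2703) = 79089780)
S = 1596 (S = -42*((29 + 12) - 79) = -42*(41 - 79) = -42*(-38) = 1596)
A = 3128 (A = 15363 - 12235 = 3128)
(-21580 + q)*(A/16786 + S) = (-21580 + 79089780)*(3128/16786 + 1596) = 79068200*(3128*(1/16786) + 1596) = 79068200*(1564/8393 + 1596) = 79068200*(13396792/8393) = 1059260229214400/8393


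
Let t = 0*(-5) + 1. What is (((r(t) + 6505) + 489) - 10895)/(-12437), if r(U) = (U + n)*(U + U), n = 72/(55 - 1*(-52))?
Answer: 417049/1330759 ≈ 0.31339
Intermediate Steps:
n = 72/107 (n = 72/(55 + 52) = 72/107 ≈ 0.67290)
t = 1 (t = 0 + 1 = 1)
r(U) = 2*U*(72/107 + U) (r(U) = (U + 72/107)*(U + U) = (72/107 + U)*(2*U) = 2*U*(72/107 + U))
(((r(t) + 6505) + 489) - 10895)/(-12437) = ((((2/107)*1*(72 + 107*1) + 6505) + 489) - 10895)/(-12437) = ((((2/107)*1*(72 + 107) + 6505) + 489) - 10895)*(-1/12437) = ((((2/107)*1*179 + 6505) + 489) - 10895)*(-1/12437) = (((358/107 + 6505) + 489) - 10895)*(-1/12437) = ((696393/107 + 489) - 10895)*(-1/12437) = (748716/107 - 10895)*(-1/12437) = -417049/107*(-1/12437) = 417049/1330759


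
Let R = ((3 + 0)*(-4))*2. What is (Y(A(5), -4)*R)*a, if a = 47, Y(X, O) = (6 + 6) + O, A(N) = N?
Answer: -9024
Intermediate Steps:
Y(X, O) = 12 + O
R = -24 (R = (3*(-4))*2 = -12*2 = -24)
(Y(A(5), -4)*R)*a = ((12 - 4)*(-24))*47 = (8*(-24))*47 = -192*47 = -9024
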